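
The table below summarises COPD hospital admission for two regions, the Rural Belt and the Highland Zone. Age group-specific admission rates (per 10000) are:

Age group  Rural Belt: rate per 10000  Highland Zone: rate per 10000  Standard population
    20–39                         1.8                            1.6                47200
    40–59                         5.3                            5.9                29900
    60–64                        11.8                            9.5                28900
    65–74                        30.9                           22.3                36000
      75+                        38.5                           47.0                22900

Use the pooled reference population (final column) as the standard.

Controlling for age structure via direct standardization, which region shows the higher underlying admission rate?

Rural Belt

Standard total = 164900; weights = 0.2862, 0.1813, 0.1753, 0.2183, 0.1389.
The Rural Belt: 0.2862×1.8 + 0.1813×5.3 + 0.1753×11.8 + 0.2183×30.9 + 0.1389×38.5 = 15.6367 per 10000.
The Highland Zone: 0.2862×1.6 + 0.1813×5.9 + 0.1753×9.5 + 0.2183×22.3 + 0.1389×47.0 = 14.5881 per 10000.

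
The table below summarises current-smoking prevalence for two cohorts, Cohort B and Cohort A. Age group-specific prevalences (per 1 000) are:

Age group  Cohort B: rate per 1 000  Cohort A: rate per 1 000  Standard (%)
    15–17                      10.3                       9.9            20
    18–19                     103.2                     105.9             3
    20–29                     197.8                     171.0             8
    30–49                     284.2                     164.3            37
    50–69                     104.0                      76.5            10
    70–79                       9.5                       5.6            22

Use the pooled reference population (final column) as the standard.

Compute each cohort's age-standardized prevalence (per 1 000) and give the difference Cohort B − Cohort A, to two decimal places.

Standard weights: 0.20, 0.03, 0.08, 0.37, 0.10, 0.22.
Cohort B: 0.2000×10.3 + 0.0300×103.2 + 0.0800×197.8 + 0.3700×284.2 + 0.1000×104.0 + 0.2200×9.5 = 138.6240 per 1 000.
Cohort A: 0.2000×9.9 + 0.0300×105.9 + 0.0800×171.0 + 0.3700×164.3 + 0.1000×76.5 + 0.2200×5.6 = 88.5100 per 1 000.
Difference = 138.6240 − 88.5100 = 50.1140.

50.11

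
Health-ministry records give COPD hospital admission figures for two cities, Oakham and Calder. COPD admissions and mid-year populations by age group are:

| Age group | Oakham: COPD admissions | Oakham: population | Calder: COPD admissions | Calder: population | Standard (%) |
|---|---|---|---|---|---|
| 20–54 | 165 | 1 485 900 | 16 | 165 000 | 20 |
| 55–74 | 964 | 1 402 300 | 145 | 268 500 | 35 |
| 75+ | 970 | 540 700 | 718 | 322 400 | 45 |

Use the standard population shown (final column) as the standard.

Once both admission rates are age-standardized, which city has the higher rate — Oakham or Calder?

Calder

Age-specific rates per 10 000 for Oakham: 1.11, 6.87, 17.94.
For Calder: 0.97, 5.40, 22.27.
Standard weights: 0.20, 0.35, 0.45.
Oakham: 0.2000×1.11 + 0.3500×6.87 + 0.4500×17.94 = 10.7010 per 10 000.
Calder: 0.2000×0.97 + 0.3500×5.40 + 0.4500×22.27 = 12.1058 per 10 000.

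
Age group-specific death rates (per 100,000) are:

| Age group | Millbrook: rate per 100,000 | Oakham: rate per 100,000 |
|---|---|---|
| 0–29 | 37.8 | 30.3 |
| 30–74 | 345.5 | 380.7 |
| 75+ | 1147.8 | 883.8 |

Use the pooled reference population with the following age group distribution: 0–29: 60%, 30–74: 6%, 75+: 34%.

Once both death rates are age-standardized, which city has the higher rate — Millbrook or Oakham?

Millbrook

Standard weights: 0.60, 0.06, 0.34.
Millbrook: 0.6000×37.8 + 0.0600×345.5 + 0.3400×1147.8 = 433.6620 per 100,000.
Oakham: 0.6000×30.3 + 0.0600×380.7 + 0.3400×883.8 = 341.5140 per 100,000.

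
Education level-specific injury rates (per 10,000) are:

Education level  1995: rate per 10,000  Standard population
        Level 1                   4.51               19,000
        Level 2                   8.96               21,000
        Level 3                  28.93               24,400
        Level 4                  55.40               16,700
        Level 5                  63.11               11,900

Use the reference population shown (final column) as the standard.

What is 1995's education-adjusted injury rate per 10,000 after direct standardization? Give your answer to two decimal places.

Standard total = 93,000; weights = 0.2043, 0.2258, 0.2624, 0.1796, 0.1280.
Standardized rate: 0.2043×4.51 + 0.2258×8.96 + 0.2624×28.93 + 0.1796×55.40 + 0.1280×63.11 = 28.5584 per 10,000.

28.56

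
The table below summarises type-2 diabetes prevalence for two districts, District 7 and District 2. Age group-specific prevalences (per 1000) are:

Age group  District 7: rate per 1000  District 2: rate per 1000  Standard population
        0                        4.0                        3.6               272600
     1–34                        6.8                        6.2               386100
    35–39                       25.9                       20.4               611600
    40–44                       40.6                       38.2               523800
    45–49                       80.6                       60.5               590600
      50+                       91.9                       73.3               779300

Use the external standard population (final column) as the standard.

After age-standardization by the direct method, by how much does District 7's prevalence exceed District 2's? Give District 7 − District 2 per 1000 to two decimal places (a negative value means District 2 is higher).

9.90

Standard total = 3164000; weights = 0.0862, 0.1220, 0.1933, 0.1655, 0.1867, 0.2463.
District 7: 0.0862×4.0 + 0.1220×6.8 + 0.1933×25.9 + 0.1655×40.6 + 0.1867×80.6 + 0.2463×91.9 = 50.5824 per 1000.
District 2: 0.0862×3.6 + 0.1220×6.2 + 0.1933×20.4 + 0.1655×38.2 + 0.1867×60.5 + 0.2463×73.3 = 40.6811 per 1000.
Difference = 50.5824 − 40.6811 = 9.9013.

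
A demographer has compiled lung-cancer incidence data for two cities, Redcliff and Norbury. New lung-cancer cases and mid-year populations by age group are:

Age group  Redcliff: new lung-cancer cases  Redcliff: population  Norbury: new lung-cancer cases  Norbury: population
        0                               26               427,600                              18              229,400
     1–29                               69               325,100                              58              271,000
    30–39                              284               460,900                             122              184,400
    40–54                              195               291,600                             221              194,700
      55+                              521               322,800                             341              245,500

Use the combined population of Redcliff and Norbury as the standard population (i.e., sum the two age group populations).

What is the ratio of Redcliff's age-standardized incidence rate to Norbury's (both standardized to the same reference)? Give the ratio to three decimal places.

0.928

Age-specific rates per 100,000 for Redcliff: 6.08, 21.22, 61.62, 66.87, 161.40.
For Norbury: 7.85, 21.40, 66.16, 113.51, 138.90.
Combined standard total = 2,953,000; weights = 0.2225, 0.2019, 0.2185, 0.1647, 0.1924.
Redcliff: 0.2225×6.08 + 0.2019×21.22 + 0.2185×61.62 + 0.1647×66.87 + 0.1924×161.40 = 61.1761 per 100,000.
Norbury: 0.2225×7.85 + 0.2019×21.40 + 0.2185×66.16 + 0.1647×113.51 + 0.1924×138.90 = 65.9473 per 100,000.
Ratio = 61.1761 ÷ 65.9473 = 0.92765.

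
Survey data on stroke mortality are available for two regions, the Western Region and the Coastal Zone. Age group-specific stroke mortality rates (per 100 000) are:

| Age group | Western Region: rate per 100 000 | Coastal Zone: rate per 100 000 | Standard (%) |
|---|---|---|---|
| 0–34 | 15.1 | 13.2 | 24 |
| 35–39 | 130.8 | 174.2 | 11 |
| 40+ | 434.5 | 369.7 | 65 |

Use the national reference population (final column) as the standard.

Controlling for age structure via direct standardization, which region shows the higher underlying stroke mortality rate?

Western Region

Standard weights: 0.24, 0.11, 0.65.
The Western Region: 0.2400×15.1 + 0.1100×130.8 + 0.6500×434.5 = 300.4370 per 100 000.
The Coastal Zone: 0.2400×13.2 + 0.1100×174.2 + 0.6500×369.7 = 262.6350 per 100 000.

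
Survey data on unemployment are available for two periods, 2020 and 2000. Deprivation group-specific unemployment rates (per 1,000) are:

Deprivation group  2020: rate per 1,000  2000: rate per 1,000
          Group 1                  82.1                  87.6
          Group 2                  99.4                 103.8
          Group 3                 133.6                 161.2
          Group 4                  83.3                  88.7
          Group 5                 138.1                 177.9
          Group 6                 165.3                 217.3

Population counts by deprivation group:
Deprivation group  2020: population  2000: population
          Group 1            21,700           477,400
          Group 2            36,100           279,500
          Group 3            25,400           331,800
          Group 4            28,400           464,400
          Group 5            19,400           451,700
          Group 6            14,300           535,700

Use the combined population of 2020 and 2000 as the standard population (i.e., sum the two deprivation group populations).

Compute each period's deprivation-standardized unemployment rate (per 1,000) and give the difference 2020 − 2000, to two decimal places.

-23.83

Combined standard total = 2,685,800; weights = 0.1858, 0.1175, 0.1330, 0.1835, 0.1754, 0.2048.
2020: 0.1858×82.1 + 0.1175×99.4 + 0.1330×133.6 + 0.1835×83.3 + 0.1754×138.1 + 0.2048×165.3 = 118.0627 per 1,000.
2000: 0.1858×87.6 + 0.1175×103.8 + 0.1330×161.2 + 0.1835×88.7 + 0.1754×177.9 + 0.2048×217.3 = 141.8930 per 1,000.
Difference = 118.0627 − 141.8930 = -23.8303.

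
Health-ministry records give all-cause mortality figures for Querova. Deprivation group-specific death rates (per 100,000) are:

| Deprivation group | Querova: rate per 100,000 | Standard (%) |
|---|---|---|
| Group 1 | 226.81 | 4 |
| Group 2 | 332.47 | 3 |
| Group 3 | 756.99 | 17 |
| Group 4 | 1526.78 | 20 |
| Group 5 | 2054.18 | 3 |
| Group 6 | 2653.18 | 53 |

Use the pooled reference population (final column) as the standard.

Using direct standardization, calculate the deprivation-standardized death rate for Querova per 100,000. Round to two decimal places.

1920.90

Standard weights: 0.04, 0.03, 0.17, 0.20, 0.03, 0.53.
Standardized rate: 0.0400×226.81 + 0.0300×332.47 + 0.1700×756.99 + 0.2000×1526.78 + 0.0300×2054.18 + 0.5300×2653.18 = 1920.9016 per 100,000.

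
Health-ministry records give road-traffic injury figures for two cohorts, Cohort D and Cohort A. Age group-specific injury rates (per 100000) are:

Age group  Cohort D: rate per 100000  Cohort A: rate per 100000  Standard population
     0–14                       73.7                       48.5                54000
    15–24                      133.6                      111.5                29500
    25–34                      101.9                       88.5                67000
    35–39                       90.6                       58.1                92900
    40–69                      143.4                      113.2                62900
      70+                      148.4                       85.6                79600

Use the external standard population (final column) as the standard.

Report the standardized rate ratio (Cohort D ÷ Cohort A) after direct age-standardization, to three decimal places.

1.412

Standard total = 385900; weights = 0.1399, 0.0764, 0.1736, 0.2407, 0.1630, 0.2063.
Cohort D: 0.1399×73.7 + 0.0764×133.6 + 0.1736×101.9 + 0.2407×90.6 + 0.1630×143.4 + 0.2063×148.4 = 114.0128 per 100000.
Cohort A: 0.1399×48.5 + 0.0764×111.5 + 0.1736×88.5 + 0.2407×58.1 + 0.1630×113.2 + 0.2063×85.6 = 80.7704 per 100000.
Ratio = 114.0128 ÷ 80.7704 = 1.41157.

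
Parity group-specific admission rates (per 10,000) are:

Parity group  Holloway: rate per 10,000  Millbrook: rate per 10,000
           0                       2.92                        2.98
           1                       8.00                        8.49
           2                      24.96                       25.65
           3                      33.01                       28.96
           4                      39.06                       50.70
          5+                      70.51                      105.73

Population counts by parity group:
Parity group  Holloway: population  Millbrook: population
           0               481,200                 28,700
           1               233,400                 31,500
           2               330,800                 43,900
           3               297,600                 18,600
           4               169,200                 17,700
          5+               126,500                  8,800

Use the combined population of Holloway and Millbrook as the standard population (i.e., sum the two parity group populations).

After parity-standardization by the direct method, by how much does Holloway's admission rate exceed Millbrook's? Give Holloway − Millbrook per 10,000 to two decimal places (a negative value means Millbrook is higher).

-3.40

Combined standard total = 1,787,900; weights = 0.2852, 0.1482, 0.2096, 0.1769, 0.1045, 0.0757.
Holloway: 0.2852×2.92 + 0.1482×8.00 + 0.2096×24.96 + 0.1769×33.01 + 0.1045×39.06 + 0.0757×70.51 = 22.5061 per 10,000.
Millbrook: 0.2852×2.98 + 0.1482×8.49 + 0.2096×25.65 + 0.1769×28.96 + 0.1045×50.70 + 0.0757×105.73 = 25.9063 per 10,000.
Difference = 22.5061 − 25.9063 = -3.4001.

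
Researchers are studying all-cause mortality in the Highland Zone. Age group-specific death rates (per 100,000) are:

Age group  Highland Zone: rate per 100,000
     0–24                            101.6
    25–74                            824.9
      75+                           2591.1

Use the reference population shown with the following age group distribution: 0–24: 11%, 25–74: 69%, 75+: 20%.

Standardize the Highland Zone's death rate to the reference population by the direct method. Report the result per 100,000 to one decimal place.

1098.6

Standard weights: 0.11, 0.69, 0.20.
Standardized rate: 0.1100×101.6 + 0.6900×824.9 + 0.2000×2591.1 = 1098.5770 per 100,000.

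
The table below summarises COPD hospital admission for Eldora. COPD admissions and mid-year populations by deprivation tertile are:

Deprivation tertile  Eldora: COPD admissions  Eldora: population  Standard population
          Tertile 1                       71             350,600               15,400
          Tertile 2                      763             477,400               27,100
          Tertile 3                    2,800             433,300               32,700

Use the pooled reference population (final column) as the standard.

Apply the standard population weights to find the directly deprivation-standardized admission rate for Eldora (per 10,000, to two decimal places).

34.27

Deprivation-specific rates per 10,000 for Eldora: 2.03, 15.98, 64.62.
Standard total = 75,200; weights = 0.2048, 0.3604, 0.4348.
Standardized rate: 0.2048×2.03 + 0.3604×15.98 + 0.4348×64.62 = 34.2739 per 10,000.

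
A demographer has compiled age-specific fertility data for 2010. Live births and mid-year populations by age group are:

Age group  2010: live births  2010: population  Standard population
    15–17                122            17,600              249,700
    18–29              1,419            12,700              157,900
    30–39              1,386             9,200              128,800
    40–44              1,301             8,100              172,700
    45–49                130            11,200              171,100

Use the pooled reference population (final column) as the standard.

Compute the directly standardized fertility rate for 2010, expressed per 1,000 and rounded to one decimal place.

Age-specific rates per 1,000 for 2010: 6.932, 111.732, 150.652, 160.617, 11.607.
Standard total = 880,200; weights = 0.2837, 0.1794, 0.1463, 0.1962, 0.1944.
Standardized rate: 0.2837×6.932 + 0.1794×111.732 + 0.1463×150.652 + 0.1962×160.617 + 0.1944×11.607 = 77.8255 per 1,000.

77.8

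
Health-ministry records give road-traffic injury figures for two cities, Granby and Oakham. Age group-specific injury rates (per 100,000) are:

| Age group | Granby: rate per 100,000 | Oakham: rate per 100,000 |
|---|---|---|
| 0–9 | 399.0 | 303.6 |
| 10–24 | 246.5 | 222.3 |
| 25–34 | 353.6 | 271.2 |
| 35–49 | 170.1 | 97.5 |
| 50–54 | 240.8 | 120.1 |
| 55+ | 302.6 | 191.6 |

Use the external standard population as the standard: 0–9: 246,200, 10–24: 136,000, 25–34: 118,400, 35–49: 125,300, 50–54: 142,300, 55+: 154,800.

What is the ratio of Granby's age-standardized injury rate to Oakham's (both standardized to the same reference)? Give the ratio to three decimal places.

Standard total = 923,000; weights = 0.2667, 0.1473, 0.1283, 0.1358, 0.1542, 0.1677.
Granby: 0.2667×399.0 + 0.1473×246.5 + 0.1283×353.6 + 0.1358×170.1 + 0.1542×240.8 + 0.1677×302.6 = 299.0746 per 100,000.
Oakham: 0.2667×303.6 + 0.1473×222.3 + 0.1283×271.2 + 0.1358×97.5 + 0.1542×120.1 + 0.1677×191.6 = 212.4115 per 100,000.
Ratio = 299.0746 ÷ 212.4115 = 1.40800.

1.408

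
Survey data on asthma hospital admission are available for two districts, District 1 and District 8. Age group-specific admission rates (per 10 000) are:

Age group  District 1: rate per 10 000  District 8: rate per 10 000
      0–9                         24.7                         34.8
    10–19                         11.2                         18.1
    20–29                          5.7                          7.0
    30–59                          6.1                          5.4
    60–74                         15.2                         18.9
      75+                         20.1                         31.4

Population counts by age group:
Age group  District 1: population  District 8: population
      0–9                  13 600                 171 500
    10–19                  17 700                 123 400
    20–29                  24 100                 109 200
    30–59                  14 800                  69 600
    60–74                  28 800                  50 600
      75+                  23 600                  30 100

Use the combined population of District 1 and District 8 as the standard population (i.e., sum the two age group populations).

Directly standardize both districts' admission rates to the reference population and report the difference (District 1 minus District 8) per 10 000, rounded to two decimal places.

-5.70

Combined standard total = 677 000; weights = 0.2734, 0.2084, 0.1969, 0.1247, 0.1173, 0.0793.
District 1: 0.2734×24.7 + 0.2084×11.2 + 0.1969×5.7 + 0.1247×6.1 + 0.1173×15.2 + 0.0793×20.1 = 14.3474 per 10 000.
District 8: 0.2734×34.8 + 0.2084×18.1 + 0.1969×7.0 + 0.1247×5.4 + 0.1173×18.9 + 0.0793×31.4 = 20.0459 per 10 000.
Difference = 14.3474 − 20.0459 = -5.6985.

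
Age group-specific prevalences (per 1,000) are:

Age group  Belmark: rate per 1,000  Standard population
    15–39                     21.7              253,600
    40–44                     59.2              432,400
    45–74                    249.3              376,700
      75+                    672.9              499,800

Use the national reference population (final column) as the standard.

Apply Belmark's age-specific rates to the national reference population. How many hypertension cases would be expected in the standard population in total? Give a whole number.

461328

Expected hypertension cases = Σ (standard pop × age-specific rate ÷ 1,000)
= 253,600×21.7/1,000 + 432,400×59.2/1,000 + 376,700×249.3/1,000 + 499,800×672.9/1,000
= 5503.12 + 25598.08 + 93911.31 + 336315.42 = 461327.93.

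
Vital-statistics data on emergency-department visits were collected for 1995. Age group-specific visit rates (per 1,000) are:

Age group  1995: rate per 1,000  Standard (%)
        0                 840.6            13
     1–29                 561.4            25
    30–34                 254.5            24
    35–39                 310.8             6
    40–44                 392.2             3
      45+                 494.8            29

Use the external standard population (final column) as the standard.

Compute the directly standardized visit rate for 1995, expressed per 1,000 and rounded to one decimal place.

484.6

Standard weights: 0.13, 0.25, 0.24, 0.06, 0.03, 0.29.
Standardized rate: 0.1300×840.6 + 0.2500×561.4 + 0.2400×254.5 + 0.0600×310.8 + 0.0300×392.2 + 0.2900×494.8 = 484.6140 per 1,000.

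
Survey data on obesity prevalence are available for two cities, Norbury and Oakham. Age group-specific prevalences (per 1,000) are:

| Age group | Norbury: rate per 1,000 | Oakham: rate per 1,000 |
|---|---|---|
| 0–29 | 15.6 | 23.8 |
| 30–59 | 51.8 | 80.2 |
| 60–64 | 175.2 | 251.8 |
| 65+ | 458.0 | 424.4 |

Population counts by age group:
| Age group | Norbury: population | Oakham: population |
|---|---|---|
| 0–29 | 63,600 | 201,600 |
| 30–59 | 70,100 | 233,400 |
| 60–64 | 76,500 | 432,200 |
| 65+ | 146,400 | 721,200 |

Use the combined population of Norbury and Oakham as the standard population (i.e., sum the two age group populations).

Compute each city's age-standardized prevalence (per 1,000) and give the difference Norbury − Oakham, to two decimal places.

-10.60

Combined standard total = 1,945,000; weights = 0.1363, 0.1560, 0.2615, 0.4461.
Norbury: 0.1363×15.6 + 0.1560×51.8 + 0.2615×175.2 + 0.4461×458.0 = 260.3308 per 1,000.
Oakham: 0.1363×23.8 + 0.1560×80.2 + 0.2615×251.8 + 0.4461×424.4 = 270.9268 per 1,000.
Difference = 260.3308 − 270.9268 = -10.5959.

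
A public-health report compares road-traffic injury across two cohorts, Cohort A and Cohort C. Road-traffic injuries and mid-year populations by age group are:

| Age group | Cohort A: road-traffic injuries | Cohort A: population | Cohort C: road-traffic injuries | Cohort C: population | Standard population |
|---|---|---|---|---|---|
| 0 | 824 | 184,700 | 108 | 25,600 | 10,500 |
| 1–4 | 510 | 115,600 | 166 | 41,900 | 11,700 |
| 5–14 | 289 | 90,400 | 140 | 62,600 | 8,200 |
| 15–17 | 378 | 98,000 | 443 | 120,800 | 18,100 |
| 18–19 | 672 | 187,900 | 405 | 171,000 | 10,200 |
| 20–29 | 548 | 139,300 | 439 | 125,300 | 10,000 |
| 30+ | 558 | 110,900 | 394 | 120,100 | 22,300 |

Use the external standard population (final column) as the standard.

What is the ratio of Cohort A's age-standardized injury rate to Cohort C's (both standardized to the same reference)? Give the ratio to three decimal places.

Age-specific rates per 100,000 for Cohort A: 446.13, 441.18, 319.69, 385.71, 357.64, 393.40, 503.16.
For Cohort C: 421.88, 396.18, 223.64, 366.72, 236.84, 350.36, 328.06.
Standard total = 91,000; weights = 0.1154, 0.1286, 0.0901, 0.1989, 0.1121, 0.1099, 0.2451.
Cohort A: 0.1154×446.13 + 0.1286×441.18 + 0.0901×319.69 + 0.1989×385.71 + 0.1121×357.64 + 0.1099×393.40 + 0.2451×503.16 = 420.3433 per 100,000.
Cohort C: 0.1154×421.88 + 0.1286×396.18 + 0.0901×223.64 + 0.1989×366.72 + 0.1121×236.84 + 0.1099×350.36 + 0.2451×328.06 = 338.1501 per 100,000.
Ratio = 420.3433 ÷ 338.1501 = 1.24307.

1.243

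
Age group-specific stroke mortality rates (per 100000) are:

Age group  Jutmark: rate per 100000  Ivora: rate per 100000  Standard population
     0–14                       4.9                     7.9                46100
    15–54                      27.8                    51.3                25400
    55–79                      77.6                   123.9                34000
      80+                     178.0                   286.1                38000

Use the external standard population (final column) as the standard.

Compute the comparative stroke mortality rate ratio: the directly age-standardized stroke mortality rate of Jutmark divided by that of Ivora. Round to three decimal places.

Standard total = 143500; weights = 0.3213, 0.1770, 0.2369, 0.2648.
Jutmark: 0.3213×4.9 + 0.1770×27.8 + 0.2369×77.6 + 0.2648×178.0 = 72.0168 per 100000.
Ivora: 0.3213×7.9 + 0.1770×51.3 + 0.2369×123.9 + 0.2648×286.1 = 116.7360 per 100000.
Ratio = 72.0168 ÷ 116.7360 = 0.61692.

0.617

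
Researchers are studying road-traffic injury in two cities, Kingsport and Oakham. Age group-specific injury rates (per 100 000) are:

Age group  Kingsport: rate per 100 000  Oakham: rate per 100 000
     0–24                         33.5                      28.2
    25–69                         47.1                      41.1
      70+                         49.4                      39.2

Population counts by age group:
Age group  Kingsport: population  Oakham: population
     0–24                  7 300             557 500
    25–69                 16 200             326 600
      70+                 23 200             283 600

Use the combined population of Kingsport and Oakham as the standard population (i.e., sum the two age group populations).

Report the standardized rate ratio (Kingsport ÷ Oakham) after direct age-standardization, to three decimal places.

Combined standard total = 1 214 400; weights = 0.4651, 0.2823, 0.2526.
Kingsport: 0.4651×33.5 + 0.2823×47.1 + 0.2526×49.4 = 41.3559 per 100 000.
Oakham: 0.4651×28.2 + 0.2823×41.1 + 0.2526×39.2 = 34.6204 per 100 000.
Ratio = 41.3559 ÷ 34.6204 = 1.19455.

1.195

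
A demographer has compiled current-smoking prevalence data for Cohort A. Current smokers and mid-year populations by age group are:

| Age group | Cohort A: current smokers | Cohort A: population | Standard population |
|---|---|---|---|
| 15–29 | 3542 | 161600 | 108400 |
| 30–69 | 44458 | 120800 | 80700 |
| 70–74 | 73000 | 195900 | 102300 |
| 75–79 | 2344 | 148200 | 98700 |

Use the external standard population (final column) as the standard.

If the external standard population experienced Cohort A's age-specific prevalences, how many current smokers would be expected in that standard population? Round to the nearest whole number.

Age-specific rates per 1000 for Cohort A: 21.918, 368.030, 372.639, 15.816.
Expected current smokers = Σ (standard pop × age-specific rate ÷ 1000)
= 108400×21.918/1000 + 80700×368.030/1000 + 102300×372.639/1000 + 98700×15.816/1000
= 2375.95 + 29700.00 + 38120.98 + 1561.09 = 71758.02.

71758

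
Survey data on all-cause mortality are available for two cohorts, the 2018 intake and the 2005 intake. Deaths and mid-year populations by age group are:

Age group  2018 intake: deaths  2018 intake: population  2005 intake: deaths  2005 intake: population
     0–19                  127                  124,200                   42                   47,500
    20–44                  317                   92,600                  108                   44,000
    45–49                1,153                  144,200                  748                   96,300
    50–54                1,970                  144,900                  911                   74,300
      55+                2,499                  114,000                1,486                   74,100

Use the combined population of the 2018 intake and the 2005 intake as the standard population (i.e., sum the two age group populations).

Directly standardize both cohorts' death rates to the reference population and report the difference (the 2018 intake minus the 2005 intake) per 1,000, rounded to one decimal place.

Age-specific rates per 1,000 for the 2018 intake: 1.023, 3.423, 7.996, 13.596, 21.921.
For the 2005 intake: 0.884, 2.455, 7.767, 12.261, 20.054.
Combined standard total = 956,100; weights = 0.1796, 0.1429, 0.2515, 0.2293, 0.1967.
The 2018 intake: 0.1796×1.023 + 0.1429×3.423 + 0.2515×7.996 + 0.2293×13.596 + 0.1967×21.921 = 10.1137 per 1,000.
The 2005 intake: 0.1796×0.884 + 0.1429×2.455 + 0.2515×7.767 + 0.2293×12.261 + 0.1967×20.054 = 9.2197 per 1,000.
Difference = 10.1137 − 9.2197 = 0.8940.

0.9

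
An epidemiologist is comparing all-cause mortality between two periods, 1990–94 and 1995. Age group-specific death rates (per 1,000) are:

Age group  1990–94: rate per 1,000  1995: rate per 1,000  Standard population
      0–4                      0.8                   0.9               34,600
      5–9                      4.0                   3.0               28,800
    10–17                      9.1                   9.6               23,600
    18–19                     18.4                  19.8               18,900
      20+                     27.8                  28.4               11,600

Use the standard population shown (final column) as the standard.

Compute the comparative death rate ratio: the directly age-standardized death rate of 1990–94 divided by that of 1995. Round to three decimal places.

0.981

Standard total = 117,500; weights = 0.2945, 0.2451, 0.2009, 0.1609, 0.0987.
1990–94: 0.2945×0.8 + 0.2451×4.0 + 0.2009×9.1 + 0.1609×18.4 + 0.0987×27.8 = 8.7479 per 1,000.
1995: 0.2945×0.9 + 0.2451×3.0 + 0.2009×9.6 + 0.1609×19.8 + 0.0987×28.4 = 8.9171 per 1,000.
Ratio = 8.7479 ÷ 8.9171 = 0.98103.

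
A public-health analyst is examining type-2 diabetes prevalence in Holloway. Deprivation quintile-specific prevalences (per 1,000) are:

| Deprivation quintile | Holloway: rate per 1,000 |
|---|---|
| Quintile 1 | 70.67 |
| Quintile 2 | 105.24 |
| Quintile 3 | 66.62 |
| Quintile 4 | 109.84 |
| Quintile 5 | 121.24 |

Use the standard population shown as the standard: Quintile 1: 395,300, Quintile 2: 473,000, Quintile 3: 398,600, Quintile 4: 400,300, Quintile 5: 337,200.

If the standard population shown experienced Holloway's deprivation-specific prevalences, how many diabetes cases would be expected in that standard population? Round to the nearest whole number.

189120

Expected diabetes cases = Σ (standard pop × deprivation-specific rate ÷ 1,000)
= 395,300×70.67/1,000 + 473,000×105.24/1,000 + 398,600×66.62/1,000 + 400,300×109.84/1,000 + 337,200×121.24/1,000
= 27935.85 + 49778.52 + 26554.73 + 43968.95 + 40882.13 = 189120.18.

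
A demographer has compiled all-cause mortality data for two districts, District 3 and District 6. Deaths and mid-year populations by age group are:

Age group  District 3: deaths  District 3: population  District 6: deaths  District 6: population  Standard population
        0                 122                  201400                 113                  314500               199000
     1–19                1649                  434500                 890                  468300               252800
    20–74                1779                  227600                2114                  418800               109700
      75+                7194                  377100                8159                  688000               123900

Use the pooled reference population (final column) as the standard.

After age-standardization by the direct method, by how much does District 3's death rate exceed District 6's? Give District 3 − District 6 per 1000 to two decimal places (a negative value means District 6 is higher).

Age-specific rates per 1000 for District 3: 0.606, 3.795, 7.816, 19.077.
For District 6: 0.359, 1.900, 5.048, 11.859.
Standard total = 685400; weights = 0.2903, 0.3688, 0.1601, 0.1808.
District 3: 0.2903×0.606 + 0.3688×3.795 + 0.1601×7.816 + 0.1808×19.077 = 6.2753 per 1000.
District 6: 0.2903×0.359 + 0.3688×1.900 + 0.1601×5.048 + 0.1808×11.859 = 3.7570 per 1000.
Difference = 6.2753 − 3.7570 = 2.5183.

2.52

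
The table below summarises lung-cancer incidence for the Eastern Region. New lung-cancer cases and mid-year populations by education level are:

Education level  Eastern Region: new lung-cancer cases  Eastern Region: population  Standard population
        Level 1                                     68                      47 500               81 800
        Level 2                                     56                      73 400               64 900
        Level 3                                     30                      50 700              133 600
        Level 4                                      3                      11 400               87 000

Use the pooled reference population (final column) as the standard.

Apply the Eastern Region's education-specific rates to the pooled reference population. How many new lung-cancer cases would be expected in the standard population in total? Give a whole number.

Education-specific rates per 100 000 for the Eastern Region: 143.16, 76.29, 59.17, 26.32.
Expected new lung-cancer cases = Σ (standard pop × education-specific rate ÷ 100 000)
= 81 800×143.16/100 000 + 64 900×76.29/100 000 + 133 600×59.17/100 000 + 87 000×26.32/100 000
= 117.10 + 49.51 + 79.05 + 22.89 = 268.57.

269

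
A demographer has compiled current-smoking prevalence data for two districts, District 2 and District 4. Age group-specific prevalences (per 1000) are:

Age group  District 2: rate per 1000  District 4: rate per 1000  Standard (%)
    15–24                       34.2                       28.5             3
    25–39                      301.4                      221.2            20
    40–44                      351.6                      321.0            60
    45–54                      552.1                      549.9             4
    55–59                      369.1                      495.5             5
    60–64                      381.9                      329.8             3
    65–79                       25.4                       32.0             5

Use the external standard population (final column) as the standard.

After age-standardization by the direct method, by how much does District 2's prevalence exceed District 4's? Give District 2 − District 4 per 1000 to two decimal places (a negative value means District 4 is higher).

Standard weights: 0.03, 0.20, 0.60, 0.04, 0.05, 0.03, 0.05.
District 2: 0.0300×34.2 + 0.2000×301.4 + 0.6000×351.6 + 0.0400×552.1 + 0.0500×369.1 + 0.0300×381.9 + 0.0500×25.4 = 325.5320 per 1000.
District 4: 0.0300×28.5 + 0.2000×221.2 + 0.6000×321.0 + 0.0400×549.9 + 0.0500×495.5 + 0.0300×329.8 + 0.0500×32.0 = 295.9600 per 1000.
Difference = 325.5320 − 295.9600 = 29.5720.

29.57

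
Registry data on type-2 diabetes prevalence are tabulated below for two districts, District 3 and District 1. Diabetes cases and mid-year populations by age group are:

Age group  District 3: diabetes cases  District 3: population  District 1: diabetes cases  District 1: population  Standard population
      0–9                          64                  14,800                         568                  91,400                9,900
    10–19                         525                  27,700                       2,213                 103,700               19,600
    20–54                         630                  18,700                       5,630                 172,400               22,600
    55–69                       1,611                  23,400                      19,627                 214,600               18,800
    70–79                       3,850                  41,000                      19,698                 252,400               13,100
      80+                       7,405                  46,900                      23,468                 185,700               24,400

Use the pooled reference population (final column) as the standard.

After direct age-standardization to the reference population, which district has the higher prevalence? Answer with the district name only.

District 3

Age-specific rates per 1,000 for District 3: 4.324, 18.953, 33.690, 68.846, 93.902, 157.889.
For District 1: 6.214, 21.340, 32.657, 91.459, 78.043, 126.376.
Standard total = 108,400; weights = 0.0913, 0.1808, 0.2085, 0.1734, 0.1208, 0.2251.
District 3: 0.0913×4.324 + 0.1808×18.953 + 0.2085×33.690 + 0.1734×68.846 + 0.1208×93.902 + 0.2251×157.889 = 69.6735 per 1,000.
District 1: 0.0913×6.214 + 0.1808×21.340 + 0.2085×32.657 + 0.1734×91.459 + 0.1208×78.043 + 0.2251×126.376 = 64.9740 per 1,000.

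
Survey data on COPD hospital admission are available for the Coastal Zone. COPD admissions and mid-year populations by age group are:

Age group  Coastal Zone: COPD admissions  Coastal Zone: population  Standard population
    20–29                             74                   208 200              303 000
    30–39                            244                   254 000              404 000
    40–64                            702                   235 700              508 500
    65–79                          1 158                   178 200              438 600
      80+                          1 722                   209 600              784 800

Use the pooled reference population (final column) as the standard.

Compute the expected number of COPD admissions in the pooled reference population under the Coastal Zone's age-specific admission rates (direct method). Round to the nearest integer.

Age-specific rates per 10 000 for the Coastal Zone: 3.55, 9.61, 29.78, 64.98, 82.16.
Expected COPD admissions = Σ (standard pop × age-specific rate ÷ 10 000)
= 303 000×3.55/10 000 + 404 000×9.61/10 000 + 508 500×29.78/10 000 + 438 600×64.98/10 000 + 784 800×82.16/10 000
= 107.69 + 388.09 + 1514.50 + 2850.16 + 6447.64 = 11308.09.

11308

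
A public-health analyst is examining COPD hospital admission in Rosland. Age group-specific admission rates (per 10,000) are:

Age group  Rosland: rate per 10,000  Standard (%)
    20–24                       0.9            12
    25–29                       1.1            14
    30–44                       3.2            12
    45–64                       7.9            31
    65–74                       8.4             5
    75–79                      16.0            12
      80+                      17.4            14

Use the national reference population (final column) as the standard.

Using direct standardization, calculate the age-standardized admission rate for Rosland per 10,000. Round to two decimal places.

7.87

Standard weights: 0.12, 0.14, 0.12, 0.31, 0.05, 0.12, 0.14.
Standardized rate: 0.1200×0.9 + 0.1400×1.1 + 0.1200×3.2 + 0.3100×7.9 + 0.0500×8.4 + 0.1200×16.0 + 0.1400×17.4 = 7.8710 per 10,000.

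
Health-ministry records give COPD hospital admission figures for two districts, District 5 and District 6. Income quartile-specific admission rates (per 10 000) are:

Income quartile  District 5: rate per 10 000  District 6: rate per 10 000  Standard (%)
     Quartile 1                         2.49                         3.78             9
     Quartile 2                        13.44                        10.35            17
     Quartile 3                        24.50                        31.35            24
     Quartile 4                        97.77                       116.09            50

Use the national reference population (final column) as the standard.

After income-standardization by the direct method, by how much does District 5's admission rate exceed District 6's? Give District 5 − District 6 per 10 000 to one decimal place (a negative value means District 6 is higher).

Standard weights: 0.09, 0.17, 0.24, 0.50.
District 5: 0.0900×2.49 + 0.1700×13.44 + 0.2400×24.50 + 0.5000×97.77 = 57.2739 per 10 000.
District 6: 0.0900×3.78 + 0.1700×10.35 + 0.2400×31.35 + 0.5000×116.09 = 67.6687 per 10 000.
Difference = 57.2739 − 67.6687 = -10.3948.

-10.4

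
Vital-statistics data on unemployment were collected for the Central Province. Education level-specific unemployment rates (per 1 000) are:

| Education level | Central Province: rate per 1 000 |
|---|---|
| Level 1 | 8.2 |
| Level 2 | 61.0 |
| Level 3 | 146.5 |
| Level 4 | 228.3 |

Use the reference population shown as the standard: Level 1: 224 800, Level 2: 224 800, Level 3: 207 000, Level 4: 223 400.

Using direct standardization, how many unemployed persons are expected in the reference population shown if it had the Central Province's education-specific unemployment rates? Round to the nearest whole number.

96884

Expected unemployed persons = Σ (standard pop × education-specific rate ÷ 1 000)
= 224 800×8.2/1 000 + 224 800×61.0/1 000 + 207 000×146.5/1 000 + 223 400×228.3/1 000
= 1843.36 + 13712.80 + 30325.50 + 51002.22 = 96883.88.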